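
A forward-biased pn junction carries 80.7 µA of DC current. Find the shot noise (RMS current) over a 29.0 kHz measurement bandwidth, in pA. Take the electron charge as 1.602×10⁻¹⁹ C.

I_n = √(2qI·B)
2qI·B = 2 × 1.602×10⁻¹⁹ × 8.07×10⁻⁵ × 2.90×10⁴ = 7.50×10⁻¹⁹ A²
I_n = √(7.50×10⁻¹⁹) = 8.66×10⁻¹⁰ A = 866 pA

866 pA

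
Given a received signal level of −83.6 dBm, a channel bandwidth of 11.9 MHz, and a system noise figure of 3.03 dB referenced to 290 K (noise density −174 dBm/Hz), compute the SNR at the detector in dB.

16.6 dB

Noise floor: N = −174 + 10 log₁₀(B) + NF
10 log₁₀(1.19×10⁷) = 70.76 dB
N = −174 + 70.76 + 3.03 = −100.21 dBm
SNR = P_sig − N = −83.6 − (−100.21) = 16.61 dB → 16.6 dB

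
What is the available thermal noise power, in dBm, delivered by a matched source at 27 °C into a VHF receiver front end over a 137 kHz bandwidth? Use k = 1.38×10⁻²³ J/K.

T = 27 °C + 273.15 = 300.15 K
P_n = kTB = 1.38×10⁻²³ × 300.15 × 1.37×10⁵ = 5.67×10⁻¹⁶ W
In dBm: 10 log₁₀(5.67×10⁻¹⁶ / 10⁻³) = −122.5 dBm

−122.5 dBm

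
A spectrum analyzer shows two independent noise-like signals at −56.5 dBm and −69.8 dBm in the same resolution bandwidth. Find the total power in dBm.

Convert to linear, add, convert back:
P₁ = 2.24×10⁻⁹ W, P₂ = 1.05×10⁻¹⁰ W
P_tot = 2.34×10⁻⁹ W → 10 log₁₀(P_tot / 10⁻³) = −56.3 dBm

−56.3 dBm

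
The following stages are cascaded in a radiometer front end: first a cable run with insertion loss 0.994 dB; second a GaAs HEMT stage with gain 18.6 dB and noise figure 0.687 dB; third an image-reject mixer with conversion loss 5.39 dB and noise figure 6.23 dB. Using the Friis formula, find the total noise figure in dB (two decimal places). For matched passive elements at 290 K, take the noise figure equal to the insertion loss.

Convert to linear (a loss of L dB is a gain of −L dB): F_i = 10^(NF_i/10), G_i = 10^(G_i,dB/10)
  Stage 1: F_1 = 10^(0.994/10) = 1.257, G_1 = 10^(−0.994/10) = 0.7954
  Stage 2: F_2 = 10^(0.687/10) = 1.171, G_2 = 10^(18.6/10) = 72.44
  Stage 3: F_3 = 10^(6.23/10) = 4.198, G_3 = 10^(−5.39/10) = 0.2891
Friis cascade:
  F = 1.257 + (1.171 − 1)/0.7954 + (4.198 − 1)/57.62 = 1.528
NF = 10 log₁₀(1.528) = 1.84 dB

1.84 dB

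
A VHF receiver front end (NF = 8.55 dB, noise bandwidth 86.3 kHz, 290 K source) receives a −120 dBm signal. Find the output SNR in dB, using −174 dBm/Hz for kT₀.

−3.9 dB

Noise floor: N = −174 + 10 log₁₀(B) + NF
10 log₁₀(8.63×10⁴) = 49.36 dB
N = −174 + 49.36 + 8.55 = −116.09 dBm
SNR = P_sig − N = −120 − (−116.09) = −3.91 dB → −3.9 dB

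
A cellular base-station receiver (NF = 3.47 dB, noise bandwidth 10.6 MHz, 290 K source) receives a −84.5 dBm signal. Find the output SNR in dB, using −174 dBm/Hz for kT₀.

Noise floor: N = −174 + 10 log₁₀(B) + NF
10 log₁₀(1.06×10⁷) = 70.25 dB
N = −174 + 70.25 + 3.47 = −100.28 dBm
SNR = P_sig − N = −84.5 − (−100.28) = 15.78 dB → 15.8 dB

15.8 dB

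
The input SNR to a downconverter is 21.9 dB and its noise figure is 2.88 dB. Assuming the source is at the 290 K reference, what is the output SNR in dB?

By definition F = SNR_in/SNR_out, so in dB: SNR_out = SNR_in − NF
SNR_out = 21.9 − 2.88 = 19.02 dB

19.02 dB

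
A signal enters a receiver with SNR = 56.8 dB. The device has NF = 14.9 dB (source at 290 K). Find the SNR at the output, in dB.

By definition F = SNR_in/SNR_out, so in dB: SNR_out = SNR_in − NF
SNR_out = 56.8 − 14.9 = 41.9 dB

41.9 dB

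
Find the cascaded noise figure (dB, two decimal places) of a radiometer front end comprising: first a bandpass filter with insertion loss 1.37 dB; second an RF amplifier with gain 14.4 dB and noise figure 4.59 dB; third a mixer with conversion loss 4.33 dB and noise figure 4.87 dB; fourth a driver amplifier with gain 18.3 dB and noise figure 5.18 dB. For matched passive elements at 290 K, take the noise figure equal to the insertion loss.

6.39 dB

Convert to linear (a loss of L dB is a gain of −L dB): F_i = 10^(NF_i/10), G_i = 10^(G_i,dB/10)
  Stage 1: F_1 = 10^(1.37/10) = 1.371, G_1 = 10^(−1.37/10) = 0.7295
  Stage 2: F_2 = 10^(4.59/10) = 2.877, G_2 = 10^(14.4/10) = 27.54
  Stage 3: F_3 = 10^(4.87/10) = 3.069, G_3 = 10^(−4.33/10) = 0.3690
  Stage 4: F_4 = 10^(5.18/10) = 3.296, G_4 = 10^(18.3/10) = 67.61
Friis cascade:
  F = 1.371 + (2.877 − 1)/0.7295 + (3.069 − 1)/20.09 + (3.296 − 1)/7.413 = 4.357
NF = 10 log₁₀(4.357) = 6.39 dB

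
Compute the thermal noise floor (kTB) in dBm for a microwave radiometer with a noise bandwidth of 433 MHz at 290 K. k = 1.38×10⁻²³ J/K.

−87.6 dBm

P_n = kTB = 1.38×10⁻²³ × 290 × 4.33×10⁸ = 1.73×10⁻¹² W
In dBm: 10 log₁₀(1.73×10⁻¹² / 10⁻³) = −87.6 dBm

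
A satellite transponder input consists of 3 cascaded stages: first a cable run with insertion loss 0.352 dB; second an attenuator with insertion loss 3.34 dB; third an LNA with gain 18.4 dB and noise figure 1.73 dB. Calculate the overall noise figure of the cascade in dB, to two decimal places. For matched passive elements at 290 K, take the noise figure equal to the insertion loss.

Convert to linear (a loss of L dB is a gain of −L dB): F_i = 10^(NF_i/10), G_i = 10^(G_i,dB/10)
  Stage 1: F_1 = 10^(0.352/10) = 1.084, G_1 = 10^(−0.352/10) = 0.9221
  Stage 2: F_2 = 10^(3.34/10) = 2.158, G_2 = 10^(−3.34/10) = 0.4634
  Stage 3: F_3 = 10^(1.73/10) = 1.489, G_3 = 10^(18.4/10) = 69.18
Friis cascade:
  F = 1.084 + (2.158 − 1)/0.9221 + (1.489 − 1)/0.4274 = 3.485
NF = 10 log₁₀(3.485) = 5.42 dB

5.42 dB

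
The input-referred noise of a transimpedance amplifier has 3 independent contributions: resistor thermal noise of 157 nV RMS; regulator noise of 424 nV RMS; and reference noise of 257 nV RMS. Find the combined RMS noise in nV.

Uncorrelated sources add in power (mean-square): V_tot = √(ΣV_i²)
V_tot = √[(1.57×10⁻⁷)² + (4.24×10⁻⁷)² + (2.57×10⁻⁷)²] = 5.20×10⁻⁷ V = 520 nV

520 nV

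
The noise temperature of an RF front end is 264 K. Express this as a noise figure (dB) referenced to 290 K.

2.81 dB

F = 1 + T_e/T₀ = 1 + 264/290 = 1.91034
NF = 10 log₁₀(1.91034) = 2.81 dB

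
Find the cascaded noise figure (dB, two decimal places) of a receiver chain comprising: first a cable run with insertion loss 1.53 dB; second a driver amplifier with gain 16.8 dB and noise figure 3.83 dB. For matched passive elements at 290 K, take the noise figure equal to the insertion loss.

5.36 dB

Convert to linear (a loss of L dB is a gain of −L dB): F_i = 10^(NF_i/10), G_i = 10^(G_i,dB/10)
  Stage 1: F_1 = 10^(1.53/10) = 1.422, G_1 = 10^(−1.53/10) = 0.7031
  Stage 2: F_2 = 10^(3.83/10) = 2.415, G_2 = 10^(16.8/10) = 47.86
Friis cascade:
  F = 1.422 + (2.415 − 1)/0.7031 = 3.436
NF = 10 log₁₀(3.436) = 5.36 dB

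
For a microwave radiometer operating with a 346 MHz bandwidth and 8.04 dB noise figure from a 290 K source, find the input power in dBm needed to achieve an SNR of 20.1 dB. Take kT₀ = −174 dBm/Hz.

Sensitivity = −174 + 10 log₁₀(B) + NF + SNR_min
= −174 + 85.39 + 8.04 + 20.1
= −60.47 dBm → −60.5 dBm

−60.5 dBm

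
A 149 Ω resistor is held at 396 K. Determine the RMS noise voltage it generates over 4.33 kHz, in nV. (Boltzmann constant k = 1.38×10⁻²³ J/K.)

V_n = √(4kTRB)
4kTRB = 4 × 1.38×10⁻²³ × 396 × 1.49×10² × 4.33×10³ = 1.41×10⁻¹⁴ V²
V_n = √(1.41×10⁻¹⁴) = 1.19×10⁻⁷ V = 119 nV

119 nV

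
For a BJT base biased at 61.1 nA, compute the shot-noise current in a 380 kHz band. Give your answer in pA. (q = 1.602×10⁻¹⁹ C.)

I_n = √(2qI·B)
2qI·B = 2 × 1.602×10⁻¹⁹ × 6.11×10⁻⁸ × 3.80×10⁵ = 7.44×10⁻²¹ A²
I_n = √(7.44×10⁻²¹) = 8.62×10⁻¹¹ A = 86.2 pA

86.2 pA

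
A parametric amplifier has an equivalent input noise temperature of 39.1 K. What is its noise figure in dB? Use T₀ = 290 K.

F = 1 + T_e/T₀ = 1 + 39.1/290 = 1.13483
NF = 10 log₁₀(1.13483) = 0.549 dB

0.549 dB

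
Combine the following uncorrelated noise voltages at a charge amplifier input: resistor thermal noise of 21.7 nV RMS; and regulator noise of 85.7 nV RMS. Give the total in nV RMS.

88.4 nV

Uncorrelated sources add in power (mean-square): V_tot = √(ΣV_i²)
V_tot = √[(2.17×10⁻⁸)² + (8.57×10⁻⁸)²] = 8.84×10⁻⁸ V = 88.4 nV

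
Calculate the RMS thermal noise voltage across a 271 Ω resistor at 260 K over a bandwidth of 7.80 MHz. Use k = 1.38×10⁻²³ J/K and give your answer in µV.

V_n = √(4kTRB)
4kTRB = 4 × 1.38×10⁻²³ × 260 × 2.71×10² × 7.80×10⁶ = 3.03×10⁻¹¹ V²
V_n = √(3.03×10⁻¹¹) = 5.51×10⁻⁶ V = 5.51 µV

5.51 µV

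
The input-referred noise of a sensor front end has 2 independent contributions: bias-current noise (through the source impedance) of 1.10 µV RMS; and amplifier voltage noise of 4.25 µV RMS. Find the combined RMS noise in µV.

Uncorrelated sources add in power (mean-square): V_tot = √(ΣV_i²)
V_tot = √[(1.10×10⁻⁶)² + (4.25×10⁻⁶)²] = 4.39×10⁻⁶ V = 4.39 µV

4.39 µV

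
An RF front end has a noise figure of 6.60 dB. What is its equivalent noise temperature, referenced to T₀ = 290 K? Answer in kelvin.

F = 10^(6.60/10) = 4.57088
T_e = (F − 1)·T₀ = (4.57088 − 1) × 290 = 1036 K

1036 K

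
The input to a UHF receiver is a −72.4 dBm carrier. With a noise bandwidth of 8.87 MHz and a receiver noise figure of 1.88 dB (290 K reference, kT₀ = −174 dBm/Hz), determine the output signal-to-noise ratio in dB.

Noise floor: N = −174 + 10 log₁₀(B) + NF
10 log₁₀(8.87×10⁶) = 69.48 dB
N = −174 + 69.48 + 1.88 = −102.64 dBm
SNR = P_sig − N = −72.4 − (−102.64) = 30.24 dB → 30.2 dB

30.2 dB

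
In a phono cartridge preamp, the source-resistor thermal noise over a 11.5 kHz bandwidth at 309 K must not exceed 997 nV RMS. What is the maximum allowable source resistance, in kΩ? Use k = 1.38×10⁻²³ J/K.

5.07 kΩ

Johnson–Nyquist: V_n = √(4kTRB) ⇒ R = V_n² / (4kTB)
4kTB = 4 × 1.38×10⁻²³ × 309 × 1.15×10⁴ = 1.96×10⁻¹⁶
R = (9.97×10⁻⁷)² / 1.96×10⁻¹⁶ = 5.07×10³ Ω = 5.07 kΩ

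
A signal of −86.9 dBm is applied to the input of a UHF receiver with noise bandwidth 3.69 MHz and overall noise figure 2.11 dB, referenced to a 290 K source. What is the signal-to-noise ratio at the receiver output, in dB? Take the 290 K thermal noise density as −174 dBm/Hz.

19.3 dB

Noise floor: N = −174 + 10 log₁₀(B) + NF
10 log₁₀(3.69×10⁶) = 65.67 dB
N = −174 + 65.67 + 2.11 = −106.22 dBm
SNR = P_sig − N = −86.9 − (−106.22) = 19.32 dB → 19.3 dB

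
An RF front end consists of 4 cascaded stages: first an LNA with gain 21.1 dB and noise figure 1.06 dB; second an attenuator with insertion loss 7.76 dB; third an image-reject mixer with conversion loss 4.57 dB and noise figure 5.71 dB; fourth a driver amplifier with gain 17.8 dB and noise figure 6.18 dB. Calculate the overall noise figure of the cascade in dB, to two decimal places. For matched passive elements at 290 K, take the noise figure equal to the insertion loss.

2.69 dB

Convert to linear (a loss of L dB is a gain of −L dB): F_i = 10^(NF_i/10), G_i = 10^(G_i,dB/10)
  Stage 1: F_1 = 10^(1.06/10) = 1.276, G_1 = 10^(21.1/10) = 128.8
  Stage 2: F_2 = 10^(7.76/10) = 5.970, G_2 = 10^(−7.76/10) = 0.1675
  Stage 3: F_3 = 10^(5.71/10) = 3.724, G_3 = 10^(−4.57/10) = 0.3491
  Stage 4: F_4 = 10^(6.18/10) = 4.150, G_4 = 10^(17.8/10) = 60.26
Friis cascade:
  F = 1.276 + (5.970 − 1)/128.8 + (3.724 − 1)/21.58 + (4.150 − 1)/7.534 = 1.859
NF = 10 log₁₀(1.859) = 2.69 dB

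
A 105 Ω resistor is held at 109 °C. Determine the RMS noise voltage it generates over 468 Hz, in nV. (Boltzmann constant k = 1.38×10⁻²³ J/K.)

32.2 nV

T = 109 °C + 273.15 = 382.15 K
V_n = √(4kTRB)
4kTRB = 4 × 1.38×10⁻²³ × 382.15 × 1.05×10² × 4.68×10² = 1.04×10⁻¹⁵ V²
V_n = √(1.04×10⁻¹⁵) = 3.22×10⁻⁸ V = 32.2 nV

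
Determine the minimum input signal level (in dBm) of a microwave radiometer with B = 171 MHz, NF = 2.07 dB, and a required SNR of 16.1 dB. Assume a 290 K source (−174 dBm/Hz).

−73.5 dBm

Sensitivity = −174 + 10 log₁₀(B) + NF + SNR_min
= −174 + 82.33 + 2.07 + 16.1
= −73.50 dBm → −73.5 dBm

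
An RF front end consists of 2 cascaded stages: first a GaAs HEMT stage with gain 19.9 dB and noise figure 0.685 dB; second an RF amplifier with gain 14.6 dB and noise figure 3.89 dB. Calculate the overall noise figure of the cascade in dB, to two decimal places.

Convert to linear (a loss of L dB is a gain of −L dB): F_i = 10^(NF_i/10), G_i = 10^(G_i,dB/10)
  Stage 1: F_1 = 10^(0.685/10) = 1.171, G_1 = 10^(19.9/10) = 97.72
  Stage 2: F_2 = 10^(3.89/10) = 2.449, G_2 = 10^(14.6/10) = 28.84
Friis cascade:
  F = 1.171 + (2.449 − 1)/97.72 = 1.186
NF = 10 log₁₀(1.186) = 0.74 dB

0.74 dB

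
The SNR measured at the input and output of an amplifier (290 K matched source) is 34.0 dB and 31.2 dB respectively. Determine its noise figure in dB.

NF (dB) = SNR_in(dB) − SNR_out(dB) when the source is at T₀
NF = 34.0 − 31.2 = 2.8 dB

2.8 dB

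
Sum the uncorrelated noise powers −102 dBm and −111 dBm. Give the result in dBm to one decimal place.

Convert to linear, add, convert back:
P₁ = 6.31×10⁻¹⁴ W, P₂ = 7.94×10⁻¹⁵ W
P_tot = 7.10×10⁻¹⁴ W → 10 log₁₀(P_tot / 10⁻³) = −101.5 dBm

−101.5 dBm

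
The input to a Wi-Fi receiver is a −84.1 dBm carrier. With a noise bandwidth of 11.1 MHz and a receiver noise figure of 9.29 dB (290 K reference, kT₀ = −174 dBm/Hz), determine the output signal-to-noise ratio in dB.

Noise floor: N = −174 + 10 log₁₀(B) + NF
10 log₁₀(1.11×10⁷) = 70.45 dB
N = −174 + 70.45 + 9.29 = −94.26 dBm
SNR = P_sig − N = −84.1 − (−94.26) = 10.16 dB → 10.2 dB

10.2 dB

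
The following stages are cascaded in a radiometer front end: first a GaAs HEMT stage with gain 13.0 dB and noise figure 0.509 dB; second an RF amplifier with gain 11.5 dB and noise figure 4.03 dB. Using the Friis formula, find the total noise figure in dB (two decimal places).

0.80 dB

Convert to linear (a loss of L dB is a gain of −L dB): F_i = 10^(NF_i/10), G_i = 10^(G_i,dB/10)
  Stage 1: F_1 = 10^(0.509/10) = 1.124, G_1 = 10^(13.0/10) = 19.95
  Stage 2: F_2 = 10^(4.03/10) = 2.529, G_2 = 10^(11.5/10) = 14.13
Friis cascade:
  F = 1.124 + (2.529 − 1)/19.95 = 1.201
NF = 10 log₁₀(1.201) = 0.80 dB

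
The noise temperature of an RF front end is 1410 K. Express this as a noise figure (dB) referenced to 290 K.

F = 1 + T_e/T₀ = 1 + 1410/290 = 5.86207
NF = 10 log₁₀(5.86207) = 7.68 dB

7.68 dB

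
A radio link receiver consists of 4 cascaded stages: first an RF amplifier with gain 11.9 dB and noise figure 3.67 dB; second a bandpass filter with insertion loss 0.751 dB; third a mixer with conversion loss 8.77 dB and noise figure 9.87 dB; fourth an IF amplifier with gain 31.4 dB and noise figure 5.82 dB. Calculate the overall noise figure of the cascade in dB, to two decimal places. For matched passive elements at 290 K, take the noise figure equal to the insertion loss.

Convert to linear (a loss of L dB is a gain of −L dB): F_i = 10^(NF_i/10), G_i = 10^(G_i,dB/10)
  Stage 1: F_1 = 10^(3.67/10) = 2.328, G_1 = 10^(11.9/10) = 15.49
  Stage 2: F_2 = 10^(0.751/10) = 1.189, G_2 = 10^(−0.751/10) = 0.8412
  Stage 3: F_3 = 10^(9.87/10) = 9.705, G_3 = 10^(−8.77/10) = 0.1327
  Stage 4: F_4 = 10^(5.82/10) = 3.819, G_4 = 10^(31.4/10) = 1380
Friis cascade:
  F = 2.328 + (1.189 − 1)/15.49 + (9.705 − 1)/13.03 + (3.819 − 1)/1.729 = 4.639
NF = 10 log₁₀(4.639) = 6.66 dB

6.66 dB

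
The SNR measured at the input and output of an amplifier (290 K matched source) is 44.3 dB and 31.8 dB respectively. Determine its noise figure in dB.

12.5 dB

NF (dB) = SNR_in(dB) − SNR_out(dB) when the source is at T₀
NF = 44.3 − 31.8 = 12.5 dB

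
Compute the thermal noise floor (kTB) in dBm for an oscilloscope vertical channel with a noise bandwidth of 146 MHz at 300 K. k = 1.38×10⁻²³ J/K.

P_n = kTB = 1.38×10⁻²³ × 300 × 1.46×10⁸ = 6.04×10⁻¹³ W
In dBm: 10 log₁₀(6.04×10⁻¹³ / 10⁻³) = −92.2 dBm

−92.2 dBm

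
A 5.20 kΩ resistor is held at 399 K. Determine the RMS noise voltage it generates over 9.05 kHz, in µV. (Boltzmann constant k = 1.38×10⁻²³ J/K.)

V_n = √(4kTRB)
4kTRB = 4 × 1.38×10⁻²³ × 399 × 5.20×10³ × 9.05×10³ = 1.04×10⁻¹² V²
V_n = √(1.04×10⁻¹²) = 1.02×10⁻⁶ V = 1.02 µV

1.02 µV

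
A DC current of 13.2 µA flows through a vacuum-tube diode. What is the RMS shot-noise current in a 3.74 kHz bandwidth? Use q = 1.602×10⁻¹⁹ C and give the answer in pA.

I_n = √(2qI·B)
2qI·B = 2 × 1.602×10⁻¹⁹ × 1.32×10⁻⁵ × 3.74×10³ = 1.58×10⁻²⁰ A²
I_n = √(1.58×10⁻²⁰) = 1.26×10⁻¹⁰ A = 126 pA

126 pA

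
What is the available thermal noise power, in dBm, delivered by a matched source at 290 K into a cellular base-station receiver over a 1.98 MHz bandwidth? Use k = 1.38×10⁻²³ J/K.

P_n = kTB = 1.38×10⁻²³ × 290 × 1.98×10⁶ = 7.92×10⁻¹⁵ W
In dBm: 10 log₁₀(7.92×10⁻¹⁵ / 10⁻³) = −111.0 dBm

−111.0 dBm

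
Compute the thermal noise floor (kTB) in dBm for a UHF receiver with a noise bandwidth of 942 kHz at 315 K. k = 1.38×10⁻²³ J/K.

P_n = kTB = 1.38×10⁻²³ × 315 × 9.42×10⁵ = 4.09×10⁻¹⁵ W
In dBm: 10 log₁₀(4.09×10⁻¹⁵ / 10⁻³) = −113.9 dBm

−113.9 dBm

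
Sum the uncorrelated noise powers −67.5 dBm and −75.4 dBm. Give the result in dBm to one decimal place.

Convert to linear, add, convert back:
P₁ = 1.78×10⁻¹⁰ W, P₂ = 2.88×10⁻¹¹ W
P_tot = 2.07×10⁻¹⁰ W → 10 log₁₀(P_tot / 10⁻³) = −66.8 dBm

−66.8 dBm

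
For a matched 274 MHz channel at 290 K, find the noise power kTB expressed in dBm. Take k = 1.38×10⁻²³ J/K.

P_n = kTB = 1.38×10⁻²³ × 290 × 2.74×10⁸ = 1.10×10⁻¹² W
In dBm: 10 log₁₀(1.10×10⁻¹² / 10⁻³) = −89.6 dBm

−89.6 dBm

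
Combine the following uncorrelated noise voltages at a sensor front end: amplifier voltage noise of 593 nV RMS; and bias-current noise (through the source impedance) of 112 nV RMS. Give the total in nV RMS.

Uncorrelated sources add in power (mean-square): V_tot = √(ΣV_i²)
V_tot = √[(5.93×10⁻⁷)² + (1.12×10⁻⁷)²] = 6.03×10⁻⁷ V = 603 nV

603 nV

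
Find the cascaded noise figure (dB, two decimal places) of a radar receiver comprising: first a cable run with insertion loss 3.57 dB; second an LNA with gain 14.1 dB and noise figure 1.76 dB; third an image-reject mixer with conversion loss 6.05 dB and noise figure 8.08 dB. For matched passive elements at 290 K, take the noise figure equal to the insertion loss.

5.90 dB

Convert to linear (a loss of L dB is a gain of −L dB): F_i = 10^(NF_i/10), G_i = 10^(G_i,dB/10)
  Stage 1: F_1 = 10^(3.57/10) = 2.275, G_1 = 10^(−3.57/10) = 0.4395
  Stage 2: F_2 = 10^(1.76/10) = 1.500, G_2 = 10^(14.1/10) = 25.70
  Stage 3: F_3 = 10^(8.08/10) = 6.427, G_3 = 10^(−6.05/10) = 0.2483
Friis cascade:
  F = 2.275 + (1.500 − 1)/0.4395 + (6.427 − 1)/11.30 = 3.892
NF = 10 log₁₀(3.892) = 5.90 dB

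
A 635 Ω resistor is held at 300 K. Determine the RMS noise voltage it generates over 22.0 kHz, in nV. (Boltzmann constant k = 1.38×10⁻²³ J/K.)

V_n = √(4kTRB)
4kTRB = 4 × 1.38×10⁻²³ × 300 × 6.35×10² × 2.20×10⁴ = 2.31×10⁻¹³ V²
V_n = √(2.31×10⁻¹³) = 4.81×10⁻⁷ V = 481 nV

481 nV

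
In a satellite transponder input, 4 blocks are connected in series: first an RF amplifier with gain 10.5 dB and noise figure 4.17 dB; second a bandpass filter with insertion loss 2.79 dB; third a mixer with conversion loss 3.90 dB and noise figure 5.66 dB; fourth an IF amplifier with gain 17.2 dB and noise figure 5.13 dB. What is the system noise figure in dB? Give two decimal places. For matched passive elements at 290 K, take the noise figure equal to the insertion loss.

Convert to linear (a loss of L dB is a gain of −L dB): F_i = 10^(NF_i/10), G_i = 10^(G_i,dB/10)
  Stage 1: F_1 = 10^(4.17/10) = 2.612, G_1 = 10^(10.5/10) = 11.22
  Stage 2: F_2 = 10^(2.79/10) = 1.901, G_2 = 10^(−2.79/10) = 0.5260
  Stage 3: F_3 = 10^(5.66/10) = 3.681, G_3 = 10^(−3.90/10) = 0.4074
  Stage 4: F_4 = 10^(5.13/10) = 3.258, G_4 = 10^(17.2/10) = 52.48
Friis cascade:
  F = 2.612 + (1.901 − 1)/11.22 + (3.681 − 1)/5.902 + (3.258 − 1)/2.404 = 4.086
NF = 10 log₁₀(4.086) = 6.11 dB

6.11 dB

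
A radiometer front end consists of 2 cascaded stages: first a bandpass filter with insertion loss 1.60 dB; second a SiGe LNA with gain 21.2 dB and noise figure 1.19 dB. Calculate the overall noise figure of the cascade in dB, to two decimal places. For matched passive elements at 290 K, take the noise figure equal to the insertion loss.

2.79 dB

Convert to linear (a loss of L dB is a gain of −L dB): F_i = 10^(NF_i/10), G_i = 10^(G_i,dB/10)
  Stage 1: F_1 = 10^(1.60/10) = 1.445, G_1 = 10^(−1.60/10) = 0.6918
  Stage 2: F_2 = 10^(1.19/10) = 1.315, G_2 = 10^(21.2/10) = 131.8
Friis cascade:
  F = 1.445 + (1.315 − 1)/0.6918 = 1.901
NF = 10 log₁₀(1.901) = 2.79 dB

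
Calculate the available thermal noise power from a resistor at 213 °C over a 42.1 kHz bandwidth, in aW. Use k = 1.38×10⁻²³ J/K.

282 aW

T = 213 °C + 273.15 = 486.15 K
P_n = kTB = 1.38×10⁻²³ × 486.15 × 4.21×10⁴ = 2.82×10⁻¹⁶ W = 282 aW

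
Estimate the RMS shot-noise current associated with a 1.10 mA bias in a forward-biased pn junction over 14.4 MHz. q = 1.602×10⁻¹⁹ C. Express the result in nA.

71.2 nA

I_n = √(2qI·B)
2qI·B = 2 × 1.602×10⁻¹⁹ × 1.10×10⁻³ × 1.44×10⁷ = 5.08×10⁻¹⁵ A²
I_n = √(5.08×10⁻¹⁵) = 7.12×10⁻⁸ A = 71.2 nA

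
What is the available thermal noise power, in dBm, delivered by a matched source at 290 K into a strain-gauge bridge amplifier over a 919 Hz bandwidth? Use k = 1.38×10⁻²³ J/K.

P_n = kTB = 1.38×10⁻²³ × 290 × 9.19×10² = 3.68×10⁻¹⁸ W
In dBm: 10 log₁₀(3.68×10⁻¹⁸ / 10⁻³) = −144.3 dBm

−144.3 dBm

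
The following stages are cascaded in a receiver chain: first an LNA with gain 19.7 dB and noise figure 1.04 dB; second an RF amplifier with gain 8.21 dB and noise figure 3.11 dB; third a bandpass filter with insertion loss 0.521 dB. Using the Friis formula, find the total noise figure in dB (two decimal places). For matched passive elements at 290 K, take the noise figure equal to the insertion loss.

Convert to linear (a loss of L dB is a gain of −L dB): F_i = 10^(NF_i/10), G_i = 10^(G_i,dB/10)
  Stage 1: F_1 = 10^(1.04/10) = 1.271, G_1 = 10^(19.7/10) = 93.33
  Stage 2: F_2 = 10^(3.11/10) = 2.046, G_2 = 10^(8.21/10) = 6.622
  Stage 3: F_3 = 10^(0.521/10) = 1.127, G_3 = 10^(−0.521/10) = 0.8870
Friis cascade:
  F = 1.271 + (2.046 − 1)/93.33 + (1.127 − 1)/618.0 = 1.282
NF = 10 log₁₀(1.282) = 1.08 dB

1.08 dB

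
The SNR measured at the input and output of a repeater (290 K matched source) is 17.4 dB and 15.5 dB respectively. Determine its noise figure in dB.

NF (dB) = SNR_in(dB) − SNR_out(dB) when the source is at T₀
NF = 17.4 − 15.5 = 1.9 dB

1.9 dB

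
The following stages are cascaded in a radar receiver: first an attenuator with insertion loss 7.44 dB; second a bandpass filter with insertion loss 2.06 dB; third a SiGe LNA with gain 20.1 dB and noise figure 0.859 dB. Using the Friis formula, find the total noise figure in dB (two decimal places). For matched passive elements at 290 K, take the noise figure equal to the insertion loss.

10.36 dB

Convert to linear (a loss of L dB is a gain of −L dB): F_i = 10^(NF_i/10), G_i = 10^(G_i,dB/10)
  Stage 1: F_1 = 10^(7.44/10) = 5.546, G_1 = 10^(−7.44/10) = 0.1803
  Stage 2: F_2 = 10^(2.06/10) = 1.607, G_2 = 10^(−2.06/10) = 0.6223
  Stage 3: F_3 = 10^(0.859/10) = 1.219, G_3 = 10^(20.1/10) = 102.3
Friis cascade:
  F = 5.546 + (1.607 − 1)/0.1803 + (1.219 − 1)/0.1122 = 10.86
NF = 10 log₁₀(10.86) = 10.36 dB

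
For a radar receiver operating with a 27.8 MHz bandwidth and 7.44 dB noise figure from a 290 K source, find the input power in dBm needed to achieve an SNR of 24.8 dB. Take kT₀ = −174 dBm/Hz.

−67.3 dBm

Sensitivity = −174 + 10 log₁₀(B) + NF + SNR_min
= −174 + 74.44 + 7.44 + 24.8
= −67.32 dBm → −67.3 dBm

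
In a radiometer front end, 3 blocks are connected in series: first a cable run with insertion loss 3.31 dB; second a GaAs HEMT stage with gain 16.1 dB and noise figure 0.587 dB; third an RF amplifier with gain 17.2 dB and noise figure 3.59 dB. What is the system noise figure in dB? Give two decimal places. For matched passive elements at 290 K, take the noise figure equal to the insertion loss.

Convert to linear (a loss of L dB is a gain of −L dB): F_i = 10^(NF_i/10), G_i = 10^(G_i,dB/10)
  Stage 1: F_1 = 10^(3.31/10) = 2.143, G_1 = 10^(−3.31/10) = 0.4667
  Stage 2: F_2 = 10^(0.587/10) = 1.145, G_2 = 10^(16.1/10) = 40.74
  Stage 3: F_3 = 10^(3.59/10) = 2.286, G_3 = 10^(17.2/10) = 52.48
Friis cascade:
  F = 2.143 + (1.145 − 1)/0.4667 + (2.286 − 1)/19.01 = 2.521
NF = 10 log₁₀(2.521) = 4.02 dB

4.02 dB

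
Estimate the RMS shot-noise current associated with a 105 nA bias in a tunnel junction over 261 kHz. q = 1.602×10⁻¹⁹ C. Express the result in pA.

I_n = √(2qI·B)
2qI·B = 2 × 1.602×10⁻¹⁹ × 1.05×10⁻⁷ × 2.61×10⁵ = 8.78×10⁻²¹ A²
I_n = √(8.78×10⁻²¹) = 9.37×10⁻¹¹ A = 93.7 pA

93.7 pA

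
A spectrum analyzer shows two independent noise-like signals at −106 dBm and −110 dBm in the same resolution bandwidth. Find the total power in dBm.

Convert to linear, add, convert back:
P₁ = 2.51×10⁻¹⁴ W, P₂ = 1.00×10⁻¹⁴ W
P_tot = 3.51×10⁻¹⁴ W → 10 log₁₀(P_tot / 10⁻³) = −104.5 dBm

−104.5 dBm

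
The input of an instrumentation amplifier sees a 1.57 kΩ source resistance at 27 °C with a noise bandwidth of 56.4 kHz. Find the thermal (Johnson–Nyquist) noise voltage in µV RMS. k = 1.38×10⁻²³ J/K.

1.21 µV

T = 27 °C + 273.15 = 300.15 K
V_n = √(4kTRB)
4kTRB = 4 × 1.38×10⁻²³ × 300.15 × 1.57×10³ × 5.64×10⁴ = 1.47×10⁻¹² V²
V_n = √(1.47×10⁻¹²) = 1.21×10⁻⁶ V = 1.21 µV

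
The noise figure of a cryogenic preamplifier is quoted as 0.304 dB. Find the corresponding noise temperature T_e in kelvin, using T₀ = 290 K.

F = 10^(0.304/10) = 1.07251
T_e = (F − 1)·T₀ = (1.07251 − 1) × 290 = 21.0 K

21.0 K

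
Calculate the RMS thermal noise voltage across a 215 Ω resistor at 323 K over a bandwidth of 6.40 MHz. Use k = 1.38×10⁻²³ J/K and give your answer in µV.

V_n = √(4kTRB)
4kTRB = 4 × 1.38×10⁻²³ × 323 × 2.15×10² × 6.40×10⁶ = 2.45×10⁻¹¹ V²
V_n = √(2.45×10⁻¹¹) = 4.95×10⁻⁶ V = 4.95 µV

4.95 µV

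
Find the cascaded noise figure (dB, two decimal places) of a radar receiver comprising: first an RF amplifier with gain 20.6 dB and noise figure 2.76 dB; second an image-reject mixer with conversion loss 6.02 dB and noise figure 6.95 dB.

2.84 dB

Convert to linear (a loss of L dB is a gain of −L dB): F_i = 10^(NF_i/10), G_i = 10^(G_i,dB/10)
  Stage 1: F_1 = 10^(2.76/10) = 1.888, G_1 = 10^(20.6/10) = 114.8
  Stage 2: F_2 = 10^(6.95/10) = 4.955, G_2 = 10^(−6.02/10) = 0.2500
Friis cascade:
  F = 1.888 + (4.955 − 1)/114.8 = 1.922
NF = 10 log₁₀(1.922) = 2.84 dB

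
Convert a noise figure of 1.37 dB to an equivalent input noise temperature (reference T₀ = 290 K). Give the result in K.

F = 10^(1.37/10) = 1.37088
T_e = (F − 1)·T₀ = (1.37088 − 1) × 290 = 108 K

108 K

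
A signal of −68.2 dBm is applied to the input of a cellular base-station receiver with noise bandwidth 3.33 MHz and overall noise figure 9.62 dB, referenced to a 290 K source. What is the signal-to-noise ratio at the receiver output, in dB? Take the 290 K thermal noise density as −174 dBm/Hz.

Noise floor: N = −174 + 10 log₁₀(B) + NF
10 log₁₀(3.33×10⁶) = 65.22 dB
N = −174 + 65.22 + 9.62 = −99.16 dBm
SNR = P_sig − N = −68.2 − (−99.16) = 30.96 dB → 31.0 dB

31.0 dB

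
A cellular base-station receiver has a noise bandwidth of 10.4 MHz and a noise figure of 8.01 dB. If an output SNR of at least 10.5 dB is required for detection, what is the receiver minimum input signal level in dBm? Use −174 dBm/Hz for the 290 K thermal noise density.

Sensitivity = −174 + 10 log₁₀(B) + NF + SNR_min
= −174 + 70.17 + 8.01 + 10.5
= −85.32 dBm → −85.3 dBm

−85.3 dBm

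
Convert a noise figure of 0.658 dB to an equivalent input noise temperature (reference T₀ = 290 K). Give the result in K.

47.4 K

F = 10^(0.658/10) = 1.16359
T_e = (F − 1)·T₀ = (1.16359 − 1) × 290 = 47.4 K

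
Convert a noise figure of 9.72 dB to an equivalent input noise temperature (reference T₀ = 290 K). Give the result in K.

F = 10^(9.72/10) = 9.37562
T_e = (F − 1)·T₀ = (9.37562 − 1) × 290 = 2429 K

2429 K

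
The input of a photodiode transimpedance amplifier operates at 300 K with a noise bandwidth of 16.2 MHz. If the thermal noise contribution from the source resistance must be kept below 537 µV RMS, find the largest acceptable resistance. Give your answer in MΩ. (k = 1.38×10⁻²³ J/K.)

1.07 MΩ

Johnson–Nyquist: V_n = √(4kTRB) ⇒ R = V_n² / (4kTB)
4kTB = 4 × 1.38×10⁻²³ × 300 × 1.62×10⁷ = 2.68×10⁻¹³
R = (5.37×10⁻⁴)² / 2.68×10⁻¹³ = 1.07×10⁶ Ω = 1.07 MΩ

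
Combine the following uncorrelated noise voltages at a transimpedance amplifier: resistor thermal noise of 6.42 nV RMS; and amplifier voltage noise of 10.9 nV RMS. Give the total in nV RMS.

Uncorrelated sources add in power (mean-square): V_tot = √(ΣV_i²)
V_tot = √[(6.42×10⁻⁹)² + (1.09×10⁻⁸)²] = 1.27×10⁻⁸ V = 12.7 nV

12.7 nV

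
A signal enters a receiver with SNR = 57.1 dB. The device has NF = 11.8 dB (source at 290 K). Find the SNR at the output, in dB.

45.3 dB

By definition F = SNR_in/SNR_out, so in dB: SNR_out = SNR_in − NF
SNR_out = 57.1 − 11.8 = 45.3 dB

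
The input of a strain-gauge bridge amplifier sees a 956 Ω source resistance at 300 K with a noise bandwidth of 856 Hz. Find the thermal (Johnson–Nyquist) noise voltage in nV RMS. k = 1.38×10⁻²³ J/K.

116 nV

V_n = √(4kTRB)
4kTRB = 4 × 1.38×10⁻²³ × 300 × 9.56×10² × 8.56×10² = 1.36×10⁻¹⁴ V²
V_n = √(1.36×10⁻¹⁴) = 1.16×10⁻⁷ V = 116 nV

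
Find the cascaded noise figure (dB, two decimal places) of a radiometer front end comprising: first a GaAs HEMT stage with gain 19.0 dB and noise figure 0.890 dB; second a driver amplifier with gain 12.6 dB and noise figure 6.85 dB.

1.06 dB

Convert to linear (a loss of L dB is a gain of −L dB): F_i = 10^(NF_i/10), G_i = 10^(G_i,dB/10)
  Stage 1: F_1 = 10^(0.890/10) = 1.227, G_1 = 10^(19.0/10) = 79.43
  Stage 2: F_2 = 10^(6.85/10) = 4.842, G_2 = 10^(12.6/10) = 18.20
Friis cascade:
  F = 1.227 + (4.842 − 1)/79.43 = 1.276
NF = 10 log₁₀(1.276) = 1.06 dB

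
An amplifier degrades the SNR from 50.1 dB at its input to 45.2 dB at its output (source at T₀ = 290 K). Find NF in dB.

4.9 dB

NF (dB) = SNR_in(dB) − SNR_out(dB) when the source is at T₀
NF = 50.1 − 45.2 = 4.9 dB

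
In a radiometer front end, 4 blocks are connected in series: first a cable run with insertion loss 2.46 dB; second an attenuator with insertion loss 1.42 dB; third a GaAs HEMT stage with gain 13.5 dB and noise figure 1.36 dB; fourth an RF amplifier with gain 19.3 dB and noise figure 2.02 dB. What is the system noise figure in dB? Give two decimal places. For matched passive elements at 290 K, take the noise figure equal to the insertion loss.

5.32 dB

Convert to linear (a loss of L dB is a gain of −L dB): F_i = 10^(NF_i/10), G_i = 10^(G_i,dB/10)
  Stage 1: F_1 = 10^(2.46/10) = 1.762, G_1 = 10^(−2.46/10) = 0.5675
  Stage 2: F_2 = 10^(1.42/10) = 1.387, G_2 = 10^(−1.42/10) = 0.7211
  Stage 3: F_3 = 10^(1.36/10) = 1.368, G_3 = 10^(13.5/10) = 22.39
  Stage 4: F_4 = 10^(2.02/10) = 1.592, G_4 = 10^(19.3/10) = 85.11
Friis cascade:
  F = 1.762 + (1.387 − 1)/0.5675 + (1.368 − 1)/0.4093 + (1.592 − 1)/9.162 = 3.407
NF = 10 log₁₀(3.407) = 5.32 dB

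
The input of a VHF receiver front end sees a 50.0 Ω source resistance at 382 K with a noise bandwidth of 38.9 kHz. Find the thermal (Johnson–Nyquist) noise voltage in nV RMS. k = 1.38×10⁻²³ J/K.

203 nV

V_n = √(4kTRB)
4kTRB = 4 × 1.38×10⁻²³ × 382 × 5.00×10¹ × 3.89×10⁴ = 4.10×10⁻¹⁴ V²
V_n = √(4.10×10⁻¹⁴) = 2.03×10⁻⁷ V = 203 nV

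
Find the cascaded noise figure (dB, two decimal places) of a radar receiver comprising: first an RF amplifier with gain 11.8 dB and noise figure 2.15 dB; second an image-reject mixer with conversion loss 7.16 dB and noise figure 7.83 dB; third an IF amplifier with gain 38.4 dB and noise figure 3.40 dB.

Convert to linear (a loss of L dB is a gain of −L dB): F_i = 10^(NF_i/10), G_i = 10^(G_i,dB/10)
  Stage 1: F_1 = 10^(2.15/10) = 1.641, G_1 = 10^(11.8/10) = 15.14
  Stage 2: F_2 = 10^(7.83/10) = 6.067, G_2 = 10^(−7.16/10) = 0.1923
  Stage 3: F_3 = 10^(3.40/10) = 2.188, G_3 = 10^(38.4/10) = 6918
Friis cascade:
  F = 1.641 + (6.067 − 1)/15.14 + (2.188 − 1)/2.911 = 2.383
NF = 10 log₁₀(2.383) = 3.77 dB

3.77 dB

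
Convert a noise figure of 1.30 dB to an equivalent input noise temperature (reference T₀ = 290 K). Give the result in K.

F = 10^(1.30/10) = 1.34896
T_e = (F − 1)·T₀ = (1.34896 − 1) × 290 = 101 K

101 K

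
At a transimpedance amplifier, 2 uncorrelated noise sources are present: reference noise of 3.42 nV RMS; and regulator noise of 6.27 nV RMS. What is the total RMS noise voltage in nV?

Uncorrelated sources add in power (mean-square): V_tot = √(ΣV_i²)
V_tot = √[(3.42×10⁻⁹)² + (6.27×10⁻⁹)²] = 7.14×10⁻⁹ V = 7.14 nV

7.14 nV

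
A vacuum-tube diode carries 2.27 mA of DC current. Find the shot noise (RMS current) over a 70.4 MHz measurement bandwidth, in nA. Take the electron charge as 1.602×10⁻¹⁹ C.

I_n = √(2qI·B)
2qI·B = 2 × 1.602×10⁻¹⁹ × 2.27×10⁻³ × 7.04×10⁷ = 5.12×10⁻¹⁴ A²
I_n = √(5.12×10⁻¹⁴) = 2.26×10⁻⁷ A = 226 nA

226 nA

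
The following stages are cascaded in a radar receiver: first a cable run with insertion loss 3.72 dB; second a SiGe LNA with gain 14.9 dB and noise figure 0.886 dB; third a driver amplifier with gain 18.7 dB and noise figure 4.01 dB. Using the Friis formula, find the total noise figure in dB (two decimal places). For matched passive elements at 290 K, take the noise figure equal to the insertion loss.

4.78 dB

Convert to linear (a loss of L dB is a gain of −L dB): F_i = 10^(NF_i/10), G_i = 10^(G_i,dB/10)
  Stage 1: F_1 = 10^(3.72/10) = 2.355, G_1 = 10^(−3.72/10) = 0.4246
  Stage 2: F_2 = 10^(0.886/10) = 1.226, G_2 = 10^(14.9/10) = 30.90
  Stage 3: F_3 = 10^(4.01/10) = 2.518, G_3 = 10^(18.7/10) = 74.13
Friis cascade:
  F = 2.355 + (1.226 − 1)/0.4246 + (2.518 − 1)/13.12 = 3.004
NF = 10 log₁₀(3.004) = 4.78 dB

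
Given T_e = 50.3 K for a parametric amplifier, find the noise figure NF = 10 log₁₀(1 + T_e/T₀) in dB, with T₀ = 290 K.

0.695 dB

F = 1 + T_e/T₀ = 1 + 50.3/290 = 1.17345
NF = 10 log₁₀(1.17345) = 0.695 dB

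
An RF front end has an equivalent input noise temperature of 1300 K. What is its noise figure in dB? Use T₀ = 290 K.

F = 1 + T_e/T₀ = 1 + 1300/290 = 5.48276
NF = 10 log₁₀(5.48276) = 7.39 dB

7.39 dB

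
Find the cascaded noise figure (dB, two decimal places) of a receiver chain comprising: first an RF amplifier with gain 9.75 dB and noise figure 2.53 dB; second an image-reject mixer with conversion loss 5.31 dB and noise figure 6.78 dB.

3.40 dB

Convert to linear (a loss of L dB is a gain of −L dB): F_i = 10^(NF_i/10), G_i = 10^(G_i,dB/10)
  Stage 1: F_1 = 10^(2.53/10) = 1.791, G_1 = 10^(9.75/10) = 9.441
  Stage 2: F_2 = 10^(6.78/10) = 4.764, G_2 = 10^(−5.31/10) = 0.2944
Friis cascade:
  F = 1.791 + (4.764 − 1)/9.441 = 2.189
NF = 10 log₁₀(2.189) = 3.40 dB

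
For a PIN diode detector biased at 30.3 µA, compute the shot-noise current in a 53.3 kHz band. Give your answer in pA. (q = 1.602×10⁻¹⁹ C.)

719 pA

I_n = √(2qI·B)
2qI·B = 2 × 1.602×10⁻¹⁹ × 3.03×10⁻⁵ × 5.33×10⁴ = 5.17×10⁻¹⁹ A²
I_n = √(5.17×10⁻¹⁹) = 7.19×10⁻¹⁰ A = 719 pA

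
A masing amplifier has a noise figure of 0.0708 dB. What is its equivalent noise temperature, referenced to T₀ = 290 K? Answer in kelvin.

4.77 K

F = 10^(0.0708/10) = 1.01644
T_e = (F − 1)·T₀ = (1.01644 − 1) × 290 = 4.77 K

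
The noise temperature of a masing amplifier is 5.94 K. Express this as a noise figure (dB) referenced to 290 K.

0.088 dB

F = 1 + T_e/T₀ = 1 + 5.94/290 = 1.02048
NF = 10 log₁₀(1.02048) = 0.088 dB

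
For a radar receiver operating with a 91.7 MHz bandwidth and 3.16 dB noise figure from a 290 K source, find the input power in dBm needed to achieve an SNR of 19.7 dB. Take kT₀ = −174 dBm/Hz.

Sensitivity = −174 + 10 log₁₀(B) + NF + SNR_min
= −174 + 79.62 + 3.16 + 19.7
= −71.52 dBm → −71.5 dBm

−71.5 dBm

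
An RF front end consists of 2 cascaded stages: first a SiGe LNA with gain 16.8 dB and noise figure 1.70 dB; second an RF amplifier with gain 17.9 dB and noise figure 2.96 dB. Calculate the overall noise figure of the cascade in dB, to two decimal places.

1.76 dB

Convert to linear (a loss of L dB is a gain of −L dB): F_i = 10^(NF_i/10), G_i = 10^(G_i,dB/10)
  Stage 1: F_1 = 10^(1.70/10) = 1.479, G_1 = 10^(16.8/10) = 47.86
  Stage 2: F_2 = 10^(2.96/10) = 1.977, G_2 = 10^(17.9/10) = 61.66
Friis cascade:
  F = 1.479 + (1.977 − 1)/47.86 = 1.500
NF = 10 log₁₀(1.500) = 1.76 dB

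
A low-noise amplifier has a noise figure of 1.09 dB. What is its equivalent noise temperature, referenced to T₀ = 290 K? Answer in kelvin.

F = 10^(1.09/10) = 1.28529
T_e = (F − 1)·T₀ = (1.28529 − 1) × 290 = 82.7 K

82.7 K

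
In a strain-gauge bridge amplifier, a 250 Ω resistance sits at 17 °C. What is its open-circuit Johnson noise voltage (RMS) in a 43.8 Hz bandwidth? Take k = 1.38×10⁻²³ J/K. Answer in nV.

T = 17 °C + 273.15 = 290.15 K
V_n = √(4kTRB)
4kTRB = 4 × 1.38×10⁻²³ × 290.15 × 2.50×10² × 4.38×10¹ = 1.75×10⁻¹⁶ V²
V_n = √(1.75×10⁻¹⁶) = 1.32×10⁻⁸ V = 13.2 nV

13.2 nV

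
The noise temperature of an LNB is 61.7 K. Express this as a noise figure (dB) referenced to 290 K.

0.838 dB

F = 1 + T_e/T₀ = 1 + 61.7/290 = 1.21276
NF = 10 log₁₀(1.21276) = 0.838 dB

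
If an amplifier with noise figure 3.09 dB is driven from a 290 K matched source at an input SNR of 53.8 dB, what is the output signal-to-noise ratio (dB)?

50.71 dB

By definition F = SNR_in/SNR_out, so in dB: SNR_out = SNR_in − NF
SNR_out = 53.8 − 3.09 = 50.71 dB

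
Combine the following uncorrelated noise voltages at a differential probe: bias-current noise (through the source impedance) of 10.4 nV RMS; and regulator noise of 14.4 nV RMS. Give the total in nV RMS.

17.8 nV

Uncorrelated sources add in power (mean-square): V_tot = √(ΣV_i²)
V_tot = √[(1.04×10⁻⁸)² + (1.44×10⁻⁸)²] = 1.78×10⁻⁸ V = 17.8 nV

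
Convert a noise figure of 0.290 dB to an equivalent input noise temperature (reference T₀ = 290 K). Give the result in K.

F = 10^(0.290/10) = 1.06905
T_e = (F − 1)·T₀ = (1.06905 − 1) × 290 = 20.0 K

20.0 K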